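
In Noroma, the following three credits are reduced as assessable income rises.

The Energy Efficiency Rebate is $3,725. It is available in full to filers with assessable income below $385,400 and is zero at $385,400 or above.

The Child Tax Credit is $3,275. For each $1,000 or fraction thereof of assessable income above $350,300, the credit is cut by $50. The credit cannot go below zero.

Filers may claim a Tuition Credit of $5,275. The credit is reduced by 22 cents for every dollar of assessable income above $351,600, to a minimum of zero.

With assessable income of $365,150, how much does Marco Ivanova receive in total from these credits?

$8,544

Energy Efficiency Rebate: $365,150 is below the $385,400 cutoff, so the full $3,725 applies.
Child Tax Credit: income exceeds $350,300 by $14,850, which is 15 full-or-partial $1,000 increments; reduction = 15 × $50 = $750, leaving $2,525.
Tuition Credit: 22% of the $13,550 excess over $351,600 is $2,981; credit = $5,275 − $2,981 = $2,294.
Total: $3,725 + $2,525 + $2,294 = $8,544.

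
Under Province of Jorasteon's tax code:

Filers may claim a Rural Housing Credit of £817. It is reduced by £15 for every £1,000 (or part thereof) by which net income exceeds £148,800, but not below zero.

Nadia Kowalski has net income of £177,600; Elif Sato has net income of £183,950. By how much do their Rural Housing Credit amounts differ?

Nadia (£177,600): Rural Housing Credit: income exceeds £148,800 by £28,800, which is 29 full-or-partial £1,000 increments; reduction = 29 × £15 = £435, leaving £382.
Elif (£183,950): Rural Housing Credit: income exceeds £148,800 by £35,150, which is 36 full-or-partial £1,000 increments; reduction = 36 × £15 = £540, leaving £277.
Difference: |£382 − £277| = £105.

£105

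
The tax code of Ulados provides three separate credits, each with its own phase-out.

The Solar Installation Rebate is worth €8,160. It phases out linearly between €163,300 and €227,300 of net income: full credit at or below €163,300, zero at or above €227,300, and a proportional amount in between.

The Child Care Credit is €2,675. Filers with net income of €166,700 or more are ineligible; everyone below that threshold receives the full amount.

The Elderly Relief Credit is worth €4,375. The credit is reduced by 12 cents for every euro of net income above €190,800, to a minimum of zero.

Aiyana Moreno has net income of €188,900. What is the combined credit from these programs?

Solar Installation Rebate: €188,900 is €25,600 into a €64,000 phase-out range, leaving 38,400/64,000 of the credit: €8,160 × 38,400/64,000 = €4,896.
Child Care Credit: €188,900 meets or exceeds the €166,700 cutoff, so the credit is €0.
Elderly Relief Credit: €188,900 is at or below the €190,800 threshold, so the full €4,375 applies.
Total: €4,896 + €0 + €4,375 = €9,271.

€9,271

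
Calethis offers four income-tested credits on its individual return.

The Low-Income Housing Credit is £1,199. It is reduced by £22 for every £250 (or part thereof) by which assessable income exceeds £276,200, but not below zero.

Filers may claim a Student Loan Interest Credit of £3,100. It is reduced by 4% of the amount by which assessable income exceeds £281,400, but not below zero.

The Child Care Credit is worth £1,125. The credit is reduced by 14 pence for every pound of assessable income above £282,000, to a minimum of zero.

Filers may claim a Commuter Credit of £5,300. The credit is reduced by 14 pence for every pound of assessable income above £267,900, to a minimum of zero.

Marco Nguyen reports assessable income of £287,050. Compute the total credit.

£6,142

Low-Income Housing Credit: income exceeds £276,200 by £10,850, which is 44 full-or-partial £250 increments; reduction = 44 × £22 = £968, leaving £231.
Student Loan Interest Credit: 4% of the £5,650 excess over £281,400 is £226; credit = £3,100 − £226 = £2,874.
Child Care Credit: 14% of the £5,050 excess over £282,000 is £707; credit = £1,125 − £707 = £418.
Commuter Credit: 14% of the £19,150 excess over £267,900 is £2,681; credit = £5,300 − £2,681 = £2,619.
Total: £231 + £2,874 + £418 + £2,619 = £6,142.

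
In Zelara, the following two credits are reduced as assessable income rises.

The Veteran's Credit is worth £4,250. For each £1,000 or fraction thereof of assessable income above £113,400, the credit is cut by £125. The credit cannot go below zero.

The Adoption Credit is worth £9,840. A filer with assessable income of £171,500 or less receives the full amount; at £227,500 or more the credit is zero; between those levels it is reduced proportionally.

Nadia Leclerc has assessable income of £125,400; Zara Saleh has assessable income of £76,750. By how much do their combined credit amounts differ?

£1,500

Nadia (£125,400): Veteran's Credit: income exceeds £113,400 by £12,000, which is 12 full-or-partial £1,000 increments; reduction = 12 × £125 = £1,500, leaving £2,750. Adoption Credit: £125,400 is at or below the £171,500 threshold, so the full £9,840 applies. total £2,750 + £9,840 = £12,590
Zara (£76,750): Veteran's Credit: £76,750 is at or below the £113,400 threshold, so the full £4,250 applies. Adoption Credit: £76,750 is at or below the £171,500 threshold, so the full £9,840 applies. total £4,250 + £9,840 = £14,090
Difference: |£12,590 − £14,090| = £1,500.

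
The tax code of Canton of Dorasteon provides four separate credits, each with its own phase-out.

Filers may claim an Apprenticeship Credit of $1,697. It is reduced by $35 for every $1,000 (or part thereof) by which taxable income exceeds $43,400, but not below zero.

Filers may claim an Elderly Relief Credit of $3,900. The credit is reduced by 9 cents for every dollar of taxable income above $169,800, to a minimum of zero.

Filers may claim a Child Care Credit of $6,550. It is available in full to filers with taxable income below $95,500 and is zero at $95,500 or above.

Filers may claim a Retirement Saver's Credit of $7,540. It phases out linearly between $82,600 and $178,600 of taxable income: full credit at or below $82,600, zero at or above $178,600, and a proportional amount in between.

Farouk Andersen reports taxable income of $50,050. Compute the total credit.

Apprenticeship Credit: income exceeds $43,400 by $6,650, which is 7 full-or-partial $1,000 increments; reduction = 7 × $35 = $245, leaving $1,452.
Elderly Relief Credit: $50,050 is at or below the $169,800 threshold, so the full $3,900 applies.
Child Care Credit: $50,050 is below the $95,500 cutoff, so the full $6,550 applies.
Retirement Saver's Credit: $50,050 is at or below the $82,600 threshold, so the full $7,540 applies.
Total: $1,452 + $3,900 + $6,550 + $7,540 = $19,442.

$19,442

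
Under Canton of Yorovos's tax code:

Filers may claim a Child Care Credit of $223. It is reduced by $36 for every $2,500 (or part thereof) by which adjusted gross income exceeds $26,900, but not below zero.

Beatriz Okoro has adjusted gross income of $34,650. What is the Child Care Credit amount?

Child Care Credit: income exceeds $26,900 by $7,750, which is 4 full-or-partial $2,500 increments; reduction = 4 × $36 = $144, leaving $79.

$79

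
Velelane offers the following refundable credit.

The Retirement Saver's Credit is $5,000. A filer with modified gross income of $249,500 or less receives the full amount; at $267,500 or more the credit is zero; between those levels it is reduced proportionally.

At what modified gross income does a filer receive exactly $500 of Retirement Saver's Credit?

$265,700

$500 is 500/5,000 of the full $5,000, so 4,500/5,000 of the $18,000 range has been used: income = $249,500 + $18,000 × 4,500/5,000 = $265,700.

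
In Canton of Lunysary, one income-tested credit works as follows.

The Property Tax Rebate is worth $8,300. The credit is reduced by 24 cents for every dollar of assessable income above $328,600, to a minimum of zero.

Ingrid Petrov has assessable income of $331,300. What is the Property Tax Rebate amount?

Property Tax Rebate: 24% of the $2,700 excess over $328,600 is $648; credit = $8,300 − $648 = $7,652.

$7,652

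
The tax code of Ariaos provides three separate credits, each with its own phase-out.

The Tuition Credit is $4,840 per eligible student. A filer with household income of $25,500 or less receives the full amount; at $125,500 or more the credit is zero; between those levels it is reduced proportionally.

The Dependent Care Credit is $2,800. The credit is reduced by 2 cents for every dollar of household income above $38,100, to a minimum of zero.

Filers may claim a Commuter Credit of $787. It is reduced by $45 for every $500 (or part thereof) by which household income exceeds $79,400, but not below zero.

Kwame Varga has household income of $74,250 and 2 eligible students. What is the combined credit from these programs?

$7,825

Tuition Credit: base = 2 × $4,840 = $9,680. $74,250 is $48,750 into a $100,000 phase-out range, leaving 51,250/100,000 of the credit: $9,680 × 51,250/100,000 = $4,961.
Dependent Care Credit: 2% of the $36,150 excess over $38,100 is $723; credit = $2,800 − $723 = $2,077.
Commuter Credit: $74,250 is at or below the $79,400 threshold, so the full $787 applies.
Total: $4,961 + $2,077 + $787 = $7,825.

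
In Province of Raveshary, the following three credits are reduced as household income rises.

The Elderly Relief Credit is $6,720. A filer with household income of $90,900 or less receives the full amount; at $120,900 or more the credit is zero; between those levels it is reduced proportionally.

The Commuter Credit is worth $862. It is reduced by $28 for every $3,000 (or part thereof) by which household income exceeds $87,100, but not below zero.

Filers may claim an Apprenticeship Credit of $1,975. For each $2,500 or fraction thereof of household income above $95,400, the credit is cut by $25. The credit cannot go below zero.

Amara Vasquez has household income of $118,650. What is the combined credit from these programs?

Elderly Relief Credit: $118,650 is $27,750 into a $30,000 phase-out range, leaving 2,250/30,000 of the credit: $6,720 × 2,250/30,000 = $504.
Commuter Credit: income exceeds $87,100 by $31,550, which is 11 full-or-partial $3,000 increments; reduction = 11 × $28 = $308, leaving $554.
Apprenticeship Credit: income exceeds $95,400 by $23,250, which is 10 full-or-partial $2,500 increments; reduction = 10 × $25 = $250, leaving $1,725.
Total: $504 + $554 + $1,725 = $2,783.

$2,783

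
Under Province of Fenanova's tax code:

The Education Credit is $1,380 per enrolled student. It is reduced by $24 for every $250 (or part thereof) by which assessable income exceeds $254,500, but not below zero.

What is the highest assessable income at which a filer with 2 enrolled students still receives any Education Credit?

Full credit = 2 × $1,380 = $2,760.
After 114 increments the reduction is 114 × $24 = $2,736, leaving $24; one more increment wipes it out. Increment 114 ends at excess 114 × $250 = $28,500, so the highest qualifying income is $254,500 + $28,500 = $283,000.

$283,000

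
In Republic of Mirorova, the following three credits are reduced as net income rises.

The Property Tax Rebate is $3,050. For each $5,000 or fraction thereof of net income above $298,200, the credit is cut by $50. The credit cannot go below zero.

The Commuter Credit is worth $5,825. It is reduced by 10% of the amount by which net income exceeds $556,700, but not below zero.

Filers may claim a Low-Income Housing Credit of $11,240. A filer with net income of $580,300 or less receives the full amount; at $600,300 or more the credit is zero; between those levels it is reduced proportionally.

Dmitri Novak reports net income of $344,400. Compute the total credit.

Property Tax Rebate: income exceeds $298,200 by $46,200, which is 10 full-or-partial $5,000 increments; reduction = 10 × $50 = $500, leaving $2,550.
Commuter Credit: $344,400 is at or below the $556,700 threshold, so the full $5,825 applies.
Low-Income Housing Credit: $344,400 is at or below the $580,300 threshold, so the full $11,240 applies.
Total: $2,550 + $5,825 + $11,240 = $19,615.

$19,615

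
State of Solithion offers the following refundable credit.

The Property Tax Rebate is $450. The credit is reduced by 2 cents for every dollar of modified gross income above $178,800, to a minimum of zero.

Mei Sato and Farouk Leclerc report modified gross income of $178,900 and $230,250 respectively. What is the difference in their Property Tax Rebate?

Mei ($178,900): Property Tax Rebate: 2% of the $100 excess over $178,800 is $2; credit = $450 − $2 = $448.
Farouk ($230,250): Property Tax Rebate: 2% of the $51,450 excess over $178,800 is $1,029 ≥ base, so the credit is $0.
Difference: |$448 − $0| = $448.

$448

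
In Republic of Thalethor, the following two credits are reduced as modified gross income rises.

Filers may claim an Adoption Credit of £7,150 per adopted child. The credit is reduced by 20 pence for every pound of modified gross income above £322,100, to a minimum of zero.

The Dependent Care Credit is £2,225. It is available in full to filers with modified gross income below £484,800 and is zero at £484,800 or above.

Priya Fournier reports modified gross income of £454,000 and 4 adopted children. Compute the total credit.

Adoption Credit: base = 4 × £7,150 = £28,600. 20% of the £131,900 excess over £322,100 is £26,380; credit = £28,600 − £26,380 = £2,220.
Dependent Care Credit: £454,000 is below the £484,800 cutoff, so the full £2,225 applies.
Total: £2,220 + £2,225 = £4,445.

£4,445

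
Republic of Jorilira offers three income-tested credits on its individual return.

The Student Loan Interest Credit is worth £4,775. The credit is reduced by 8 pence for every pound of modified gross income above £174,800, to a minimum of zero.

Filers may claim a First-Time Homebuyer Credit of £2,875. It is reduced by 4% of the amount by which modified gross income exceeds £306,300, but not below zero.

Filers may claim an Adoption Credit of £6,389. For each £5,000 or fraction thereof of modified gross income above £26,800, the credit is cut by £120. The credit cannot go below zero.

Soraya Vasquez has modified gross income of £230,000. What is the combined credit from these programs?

Student Loan Interest Credit: 8% of the £55,200 excess over £174,800 is £4,416; credit = £4,775 − £4,416 = £359.
First-Time Homebuyer Credit: £230,000 is at or below the £306,300 threshold, so the full £2,875 applies.
Adoption Credit: income exceeds £26,800 by £203,200, which is 41 full-or-partial £5,000 increments; reduction = 41 × £120 = £4,920, leaving £1,469.
Total: £359 + £2,875 + £1,469 = £4,703.

£4,703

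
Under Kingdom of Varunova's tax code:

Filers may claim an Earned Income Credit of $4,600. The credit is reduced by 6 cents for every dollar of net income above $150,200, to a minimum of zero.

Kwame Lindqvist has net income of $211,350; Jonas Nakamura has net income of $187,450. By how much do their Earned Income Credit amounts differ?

Kwame ($211,350): Earned Income Credit: 6% of the $61,150 excess over $150,200 is $3,669; credit = $4,600 − $3,669 = $931.
Jonas ($187,450): Earned Income Credit: 6% of the $37,250 excess over $150,200 is $2,235; credit = $4,600 − $2,235 = $2,365.
Difference: |$931 − $2,365| = $1,434.

$1,434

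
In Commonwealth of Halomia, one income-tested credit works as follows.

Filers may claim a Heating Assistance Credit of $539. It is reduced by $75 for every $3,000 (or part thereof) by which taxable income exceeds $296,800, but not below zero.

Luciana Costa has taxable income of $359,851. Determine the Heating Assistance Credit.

Heating Assistance Credit: income exceeds $296,800 by $63,051 → 22 increments × $75 = $1,650 ≥ base, so the credit is $0.

$0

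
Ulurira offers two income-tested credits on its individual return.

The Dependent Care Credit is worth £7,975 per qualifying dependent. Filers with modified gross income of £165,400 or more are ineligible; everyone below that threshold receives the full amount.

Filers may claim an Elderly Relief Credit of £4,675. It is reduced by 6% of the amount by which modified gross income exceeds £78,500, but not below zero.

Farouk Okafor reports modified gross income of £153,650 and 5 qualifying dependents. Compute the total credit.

Dependent Care Credit: base = 5 × £7,975 = £39,875. £153,650 is below the £165,400 cutoff, so the full £39,875 applies.
Elderly Relief Credit: 6% of the £75,150 excess over £78,500 is £4,509; credit = £4,675 − £4,509 = £166.
Total: £39,875 + £166 = £40,041.

£40,041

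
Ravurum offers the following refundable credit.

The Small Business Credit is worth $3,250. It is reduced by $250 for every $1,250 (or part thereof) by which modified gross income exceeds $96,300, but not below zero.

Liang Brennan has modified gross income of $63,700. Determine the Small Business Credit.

Small Business Credit: $63,700 is at or below the $96,300 threshold, so the full $3,250 applies.

$3,250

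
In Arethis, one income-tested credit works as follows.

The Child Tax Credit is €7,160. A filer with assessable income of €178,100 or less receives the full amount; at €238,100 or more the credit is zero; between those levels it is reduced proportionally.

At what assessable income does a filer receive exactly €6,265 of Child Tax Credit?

€185,600

€6,265 is 6,265/7,160 of the full €7,160, so 895/7,160 of the €60,000 range has been used: income = €178,100 + €60,000 × 895/7,160 = €185,600.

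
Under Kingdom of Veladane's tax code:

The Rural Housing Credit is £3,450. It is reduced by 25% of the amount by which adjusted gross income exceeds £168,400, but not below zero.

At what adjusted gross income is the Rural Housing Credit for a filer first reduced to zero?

£182,200

The credit falls by 25% of each pound above £168,400, so it reaches zero when the excess is £3,450 / 25% = £13,800: income = £168,400 + £13,800 = £182,200.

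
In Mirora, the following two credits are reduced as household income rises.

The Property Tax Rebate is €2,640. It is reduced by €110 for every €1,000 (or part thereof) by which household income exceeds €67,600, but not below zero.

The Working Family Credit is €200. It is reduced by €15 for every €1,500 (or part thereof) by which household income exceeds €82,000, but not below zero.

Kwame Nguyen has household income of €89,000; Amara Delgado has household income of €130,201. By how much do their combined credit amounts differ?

Kwame (€89,000): Property Tax Rebate: income exceeds €67,600 by €21,400, which is 22 full-or-partial €1,000 increments; reduction = 22 × €110 = €2,420, leaving €220. Working Family Credit: income exceeds €82,000 by €7,000, which is 5 full-or-partial €1,500 increments; reduction = 5 × €15 = €75, leaving €125. total €220 + €125 = €345
Amara (€130,201): Property Tax Rebate: income exceeds €67,600 by €62,601 → 63 increments × €110 = €6,930 ≥ base, so the credit is €0. Working Family Credit: income exceeds €82,000 by €48,201 → 33 increments × €15 = €495 ≥ base, so the credit is €0. total €0 + €0 = €0
Difference: |€345 − €0| = €345.

€345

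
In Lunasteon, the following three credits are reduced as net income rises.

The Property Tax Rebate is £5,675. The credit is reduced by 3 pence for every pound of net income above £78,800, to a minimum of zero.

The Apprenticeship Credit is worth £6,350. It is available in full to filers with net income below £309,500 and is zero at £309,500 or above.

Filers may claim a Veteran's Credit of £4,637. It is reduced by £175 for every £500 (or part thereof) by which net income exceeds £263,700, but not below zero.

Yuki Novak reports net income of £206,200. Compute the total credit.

£12,840

Property Tax Rebate: 3% of the £127,400 excess over £78,800 is £3,822; credit = £5,675 − £3,822 = £1,853.
Apprenticeship Credit: £206,200 is below the £309,500 cutoff, so the full £6,350 applies.
Veteran's Credit: £206,200 is at or below the £263,700 threshold, so the full £4,637 applies.
Total: £1,853 + £6,350 + £4,637 = £12,840.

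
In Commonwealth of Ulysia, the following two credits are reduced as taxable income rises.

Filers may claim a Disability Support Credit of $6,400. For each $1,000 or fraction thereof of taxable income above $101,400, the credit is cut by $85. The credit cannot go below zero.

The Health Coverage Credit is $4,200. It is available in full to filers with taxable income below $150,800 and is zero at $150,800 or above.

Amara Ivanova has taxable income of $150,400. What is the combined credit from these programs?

$6,435

Disability Support Credit: income exceeds $101,400 by $49,000, which is 49 full-or-partial $1,000 increments; reduction = 49 × $85 = $4,165, leaving $2,235.
Health Coverage Credit: $150,400 is below the $150,800 cutoff, so the full $4,200 applies.
Total: $2,235 + $4,200 = $6,435.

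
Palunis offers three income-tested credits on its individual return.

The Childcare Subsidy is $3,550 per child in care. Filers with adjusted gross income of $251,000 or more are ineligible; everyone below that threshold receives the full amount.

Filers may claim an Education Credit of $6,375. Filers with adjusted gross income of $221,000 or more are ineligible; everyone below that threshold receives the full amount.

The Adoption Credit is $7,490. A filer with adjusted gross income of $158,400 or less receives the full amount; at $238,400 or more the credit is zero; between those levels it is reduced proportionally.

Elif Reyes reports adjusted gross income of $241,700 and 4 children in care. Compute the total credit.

$14,200

Childcare Subsidy: base = 4 × $3,550 = $14,200. $241,700 is below the $251,000 cutoff, so the full $14,200 applies.
Education Credit: $241,700 meets or exceeds the $221,000 cutoff, so the credit is $0.
Adoption Credit: $241,700 is at or above $238,400, so the credit is $0.
Total: $14,200 + $0 + $0 = $14,200.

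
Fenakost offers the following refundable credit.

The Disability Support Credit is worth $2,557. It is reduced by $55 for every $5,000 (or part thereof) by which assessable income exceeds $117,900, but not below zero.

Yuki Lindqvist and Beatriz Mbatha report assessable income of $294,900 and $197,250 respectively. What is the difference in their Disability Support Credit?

Yuki ($294,900): Disability Support Credit: income exceeds $117,900 by $177,000, which is 36 full-or-partial $5,000 increments; reduction = 36 × $55 = $1,980, leaving $577.
Beatriz ($197,250): Disability Support Credit: income exceeds $117,900 by $79,350, which is 16 full-or-partial $5,000 increments; reduction = 16 × $55 = $880, leaving $1,677.
Difference: |$577 − $1,677| = $1,100.

$1,100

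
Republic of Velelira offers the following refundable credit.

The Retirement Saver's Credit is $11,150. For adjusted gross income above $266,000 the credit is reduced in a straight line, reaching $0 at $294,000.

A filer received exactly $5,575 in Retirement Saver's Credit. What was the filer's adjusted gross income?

$280,000

$5,575 is 5,575/11,150 of the full $11,150, so 5,575/11,150 of the $28,000 range has been used: income = $266,000 + $28,000 × 5,575/11,150 = $280,000.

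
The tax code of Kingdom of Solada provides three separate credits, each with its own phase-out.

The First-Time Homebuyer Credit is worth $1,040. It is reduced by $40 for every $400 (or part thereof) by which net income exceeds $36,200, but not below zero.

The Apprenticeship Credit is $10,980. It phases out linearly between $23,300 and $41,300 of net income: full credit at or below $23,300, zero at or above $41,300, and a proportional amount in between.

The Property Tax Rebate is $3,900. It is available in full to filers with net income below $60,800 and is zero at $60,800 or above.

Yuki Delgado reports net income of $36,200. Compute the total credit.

First-Time Homebuyer Credit: $36,200 is at or below the $36,200 threshold, so the full $1,040 applies.
Apprenticeship Credit: $36,200 is $12,900 into a $18,000 phase-out range, leaving 5,100/18,000 of the credit: $10,980 × 5,100/18,000 = $3,111.
Property Tax Rebate: $36,200 is below the $60,800 cutoff, so the full $3,900 applies.
Total: $1,040 + $3,111 + $3,900 = $8,051.

$8,051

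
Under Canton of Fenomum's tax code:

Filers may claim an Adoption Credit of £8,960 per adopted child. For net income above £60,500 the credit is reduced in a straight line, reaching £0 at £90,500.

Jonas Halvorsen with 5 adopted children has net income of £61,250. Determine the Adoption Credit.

Adoption Credit: base = 5 × £8,960 = £44,800. £61,250 is £750 into a £30,000 phase-out range, leaving 29,250/30,000 of the credit: £44,800 × 29,250/30,000 = £43,680.

£43,680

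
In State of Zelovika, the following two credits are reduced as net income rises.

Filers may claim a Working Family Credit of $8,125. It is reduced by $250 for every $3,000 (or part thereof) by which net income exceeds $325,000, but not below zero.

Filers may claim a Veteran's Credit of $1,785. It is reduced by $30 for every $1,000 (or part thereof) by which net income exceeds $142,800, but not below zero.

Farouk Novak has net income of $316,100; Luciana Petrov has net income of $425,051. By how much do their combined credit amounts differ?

Farouk ($316,100): Working Family Credit: $316,100 is at or below the $325,000 threshold, so the full $8,125 applies. Veteran's Credit: income exceeds $142,800 by $173,300 → 174 increments × $30 = $5,220 ≥ base, so the credit is $0. total $8,125 + $0 = $8,125
Luciana ($425,051): Working Family Credit: income exceeds $325,000 by $100,051 → 34 increments × $250 = $8,500 ≥ base, so the credit is $0. Veteran's Credit: income exceeds $142,800 by $282,251 → 283 increments × $30 = $8,490 ≥ base, so the credit is $0. total $0 + $0 = $0
Difference: |$8,125 − $0| = $8,125.

$8,125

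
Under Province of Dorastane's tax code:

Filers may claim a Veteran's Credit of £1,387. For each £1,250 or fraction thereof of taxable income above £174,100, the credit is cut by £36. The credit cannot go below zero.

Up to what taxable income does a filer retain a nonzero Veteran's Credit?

£221,600

After 38 increments the reduction is 38 × £36 = £1,368, leaving £19; one more increment wipes it out. Increment 38 ends at excess 38 × £1,250 = £47,500, so the highest qualifying income is £174,100 + £47,500 = £221,600.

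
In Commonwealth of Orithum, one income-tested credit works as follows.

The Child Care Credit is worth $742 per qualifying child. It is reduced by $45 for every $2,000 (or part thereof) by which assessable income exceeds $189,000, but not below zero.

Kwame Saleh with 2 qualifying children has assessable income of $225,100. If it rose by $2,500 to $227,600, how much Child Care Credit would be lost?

$45

At $225,100 — base = 2 × $742 = $1,484. income exceeds $189,000 by $36,100, which is 19 full-or-partial $2,000 increments; reduction = 19 × $45 = $855, leaving $629.
At $227,600 — base = 2 × $742 = $1,484. income exceeds $189,000 by $38,600, which is 20 full-or-partial $2,000 increments; reduction = 20 × $45 = $900, leaving $584.
Lost: $629 − $584 = $45.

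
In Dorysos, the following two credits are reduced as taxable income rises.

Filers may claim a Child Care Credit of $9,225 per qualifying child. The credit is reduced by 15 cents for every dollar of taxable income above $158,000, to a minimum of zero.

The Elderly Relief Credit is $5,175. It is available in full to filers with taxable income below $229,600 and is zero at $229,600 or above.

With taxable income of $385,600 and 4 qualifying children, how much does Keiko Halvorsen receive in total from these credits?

Child Care Credit: base = 4 × $9,225 = $36,900. 15% of the $227,600 excess over $158,000 is $34,140; credit = $36,900 − $34,140 = $2,760.
Elderly Relief Credit: $385,600 meets or exceeds the $229,600 cutoff, so the credit is $0.
Total: $2,760 + $0 = $2,760.

$2,760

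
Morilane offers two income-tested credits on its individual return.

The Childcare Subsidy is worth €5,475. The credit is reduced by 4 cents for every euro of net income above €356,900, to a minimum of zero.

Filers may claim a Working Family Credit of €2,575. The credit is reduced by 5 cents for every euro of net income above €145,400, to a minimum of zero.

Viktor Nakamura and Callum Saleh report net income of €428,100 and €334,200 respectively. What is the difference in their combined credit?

Viktor (€428,100): Childcare Subsidy: 4% of the €71,200 excess over €356,900 is €2,848; credit = €5,475 − €2,848 = €2,627. Working Family Credit: 5% of the €282,700 excess over €145,400 is €14,135 ≥ base, so the credit is €0. total €2,627 + €0 = €2,627
Callum (€334,200): Childcare Subsidy: €334,200 is at or below the €356,900 threshold, so the full €5,475 applies. Working Family Credit: 5% of the €188,800 excess over €145,400 is €9,440 ≥ base, so the credit is €0. total €5,475 + €0 = €5,475
Difference: |€2,627 − €5,475| = €2,848.

€2,848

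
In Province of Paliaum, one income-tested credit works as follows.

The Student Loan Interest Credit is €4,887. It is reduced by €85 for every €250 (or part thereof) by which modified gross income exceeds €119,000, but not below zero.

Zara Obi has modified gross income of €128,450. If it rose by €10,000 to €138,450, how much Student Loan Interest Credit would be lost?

€1,657

At €128,450 — income exceeds €119,000 by €9,450, which is 38 full-or-partial €250 increments; reduction = 38 × €85 = €3,230, leaving €1,657.
At €138,450 — income exceeds €119,000 by €19,450 → 78 increments × €85 = €6,630 ≥ base, so the credit is €0.
Lost: €1,657 − €0 = €1,657.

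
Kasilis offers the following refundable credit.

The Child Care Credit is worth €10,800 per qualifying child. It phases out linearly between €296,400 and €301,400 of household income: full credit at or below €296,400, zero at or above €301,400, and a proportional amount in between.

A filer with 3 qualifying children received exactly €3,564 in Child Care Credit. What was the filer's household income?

€300,850

Full credit = 3 × €10,800 = €32,400.
€3,564 is 3,564/32,400 of the full €32,400, so 28,836/32,400 of the €5,000 range has been used: income = €296,400 + €5,000 × 28,836/32,400 = €300,850.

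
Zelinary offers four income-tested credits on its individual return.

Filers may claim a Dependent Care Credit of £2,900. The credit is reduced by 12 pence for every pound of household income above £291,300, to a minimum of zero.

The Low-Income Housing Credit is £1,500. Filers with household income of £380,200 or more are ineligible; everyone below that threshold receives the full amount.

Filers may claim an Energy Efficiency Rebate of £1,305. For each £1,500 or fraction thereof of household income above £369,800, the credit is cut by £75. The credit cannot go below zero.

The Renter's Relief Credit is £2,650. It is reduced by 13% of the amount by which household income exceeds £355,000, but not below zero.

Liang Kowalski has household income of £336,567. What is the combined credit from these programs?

Dependent Care Credit: 12% of the £45,267 excess over £291,300 is £5,432.04 ≥ base, so the credit is £0.
Low-Income Housing Credit: £336,567 is below the £380,200 cutoff, so the full £1,500 applies.
Energy Efficiency Rebate: £336,567 is at or below the £369,800 threshold, so the full £1,305 applies.
Renter's Relief Credit: £336,567 is at or below the £355,000 threshold, so the full £2,650 applies.
Total: £0 + £1,500 + £1,305 + £2,650 = £5,455.

£5,455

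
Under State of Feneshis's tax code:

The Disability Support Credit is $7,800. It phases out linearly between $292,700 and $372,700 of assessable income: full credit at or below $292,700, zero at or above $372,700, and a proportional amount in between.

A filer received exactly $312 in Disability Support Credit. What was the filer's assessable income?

$369,500

$312 is 312/7,800 of the full $7,800, so 7,488/7,800 of the $80,000 range has been used: income = $292,700 + $80,000 × 7,488/7,800 = $369,500.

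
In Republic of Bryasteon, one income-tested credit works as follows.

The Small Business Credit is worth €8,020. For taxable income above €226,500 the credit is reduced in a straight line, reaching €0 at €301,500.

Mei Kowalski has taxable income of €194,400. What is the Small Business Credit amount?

Small Business Credit: €194,400 is at or below the €226,500 threshold, so the full €8,020 applies.

€8,020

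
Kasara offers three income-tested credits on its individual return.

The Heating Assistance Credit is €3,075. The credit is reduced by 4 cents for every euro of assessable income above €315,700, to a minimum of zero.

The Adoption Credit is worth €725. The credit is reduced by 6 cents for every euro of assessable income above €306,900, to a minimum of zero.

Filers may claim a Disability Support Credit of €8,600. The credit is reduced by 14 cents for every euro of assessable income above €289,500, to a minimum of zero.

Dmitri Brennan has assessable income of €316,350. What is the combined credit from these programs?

Heating Assistance Credit: 4% of the €650 excess over €315,700 is €26; credit = €3,075 − €26 = €3,049.
Adoption Credit: 6% of the €9,450 excess over €306,900 is €567; credit = €725 − €567 = €158.
Disability Support Credit: 14% of the €26,850 excess over €289,500 is €3,759; credit = €8,600 − €3,759 = €4,841.
Total: €3,049 + €158 + €4,841 = €8,048.

€8,048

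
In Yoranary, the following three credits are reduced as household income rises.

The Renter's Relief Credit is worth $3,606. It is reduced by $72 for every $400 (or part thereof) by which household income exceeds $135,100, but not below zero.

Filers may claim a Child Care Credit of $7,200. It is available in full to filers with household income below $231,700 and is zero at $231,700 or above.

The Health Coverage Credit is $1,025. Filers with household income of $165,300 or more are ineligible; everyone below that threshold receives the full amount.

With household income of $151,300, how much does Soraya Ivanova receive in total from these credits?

$8,879

Renter's Relief Credit: income exceeds $135,100 by $16,200, which is 41 full-or-partial $400 increments; reduction = 41 × $72 = $2,952, leaving $654.
Child Care Credit: $151,300 is below the $231,700 cutoff, so the full $7,200 applies.
Health Coverage Credit: $151,300 is below the $165,300 cutoff, so the full $1,025 applies.
Total: $654 + $7,200 + $1,025 = $8,879.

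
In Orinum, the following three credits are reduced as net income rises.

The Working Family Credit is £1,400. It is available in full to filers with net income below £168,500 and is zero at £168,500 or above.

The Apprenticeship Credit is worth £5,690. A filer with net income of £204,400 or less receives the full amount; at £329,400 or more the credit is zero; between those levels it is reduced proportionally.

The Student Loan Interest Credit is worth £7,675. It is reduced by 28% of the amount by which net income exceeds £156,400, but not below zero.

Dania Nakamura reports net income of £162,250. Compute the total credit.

Working Family Credit: £162,250 is below the £168,500 cutoff, so the full £1,400 applies.
Apprenticeship Credit: £162,250 is at or below the £204,400 threshold, so the full £5,690 applies.
Student Loan Interest Credit: 28% of the £5,850 excess over £156,400 is £1,638; credit = £7,675 − £1,638 = £6,037.
Total: £1,400 + £5,690 + £6,037 = £13,127.

£13,127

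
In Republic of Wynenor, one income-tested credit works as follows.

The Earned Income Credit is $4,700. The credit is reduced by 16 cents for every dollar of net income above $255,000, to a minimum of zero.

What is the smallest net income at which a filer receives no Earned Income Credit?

The credit falls by 16% of each dollar above $255,000, so it reaches zero when the excess is $4,700 / 16% = $29,375: income = $255,000 + $29,375 = $284,375.

$284,375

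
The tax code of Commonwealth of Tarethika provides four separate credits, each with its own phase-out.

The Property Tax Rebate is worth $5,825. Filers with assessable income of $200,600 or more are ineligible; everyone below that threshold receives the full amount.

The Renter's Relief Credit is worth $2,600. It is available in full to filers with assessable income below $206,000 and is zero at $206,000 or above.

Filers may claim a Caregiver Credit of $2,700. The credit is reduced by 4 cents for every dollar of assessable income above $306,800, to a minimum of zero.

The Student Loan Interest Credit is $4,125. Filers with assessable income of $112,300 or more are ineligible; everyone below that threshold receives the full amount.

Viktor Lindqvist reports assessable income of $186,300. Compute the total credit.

$11,125

Property Tax Rebate: $186,300 is below the $200,600 cutoff, so the full $5,825 applies.
Renter's Relief Credit: $186,300 is below the $206,000 cutoff, so the full $2,600 applies.
Caregiver Credit: $186,300 is at or below the $306,800 threshold, so the full $2,700 applies.
Student Loan Interest Credit: $186,300 meets or exceeds the $112,300 cutoff, so the credit is $0.
Total: $5,825 + $2,600 + $2,700 + $0 = $11,125.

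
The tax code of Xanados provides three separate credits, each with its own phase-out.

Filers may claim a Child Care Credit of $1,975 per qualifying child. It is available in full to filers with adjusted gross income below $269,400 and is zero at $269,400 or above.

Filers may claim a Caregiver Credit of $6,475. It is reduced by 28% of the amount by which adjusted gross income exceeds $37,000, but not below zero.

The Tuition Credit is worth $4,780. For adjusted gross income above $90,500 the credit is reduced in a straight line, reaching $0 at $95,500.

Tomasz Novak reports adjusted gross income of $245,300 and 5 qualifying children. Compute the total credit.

Child Care Credit: base = 5 × $1,975 = $9,875. $245,300 is below the $269,400 cutoff, so the full $9,875 applies.
Caregiver Credit: 28% of the $208,300 excess over $37,000 is $58,324 ≥ base, so the credit is $0.
Tuition Credit: $245,300 is at or above $95,500, so the credit is $0.
Total: $9,875 + $0 + $0 = $9,875.

$9,875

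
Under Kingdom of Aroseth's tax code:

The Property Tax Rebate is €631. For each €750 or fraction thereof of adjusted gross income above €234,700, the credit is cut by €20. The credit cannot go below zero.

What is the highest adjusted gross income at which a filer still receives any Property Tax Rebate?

After 31 increments the reduction is 31 × €20 = €620, leaving €11; one more increment wipes it out. Increment 31 ends at excess 31 × €750 = €23,250, so the highest qualifying income is €234,700 + €23,250 = €257,950.

€257,950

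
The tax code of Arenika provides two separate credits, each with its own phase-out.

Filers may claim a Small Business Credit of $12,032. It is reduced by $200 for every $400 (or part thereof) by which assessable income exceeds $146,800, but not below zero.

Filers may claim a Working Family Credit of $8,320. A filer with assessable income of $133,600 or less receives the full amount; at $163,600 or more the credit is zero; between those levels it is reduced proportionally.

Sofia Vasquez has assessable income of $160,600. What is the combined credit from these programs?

$5,864

Small Business Credit: income exceeds $146,800 by $13,800, which is 35 full-or-partial $400 increments; reduction = 35 × $200 = $7,000, leaving $5,032.
Working Family Credit: $160,600 is $27,000 into a $30,000 phase-out range, leaving 3,000/30,000 of the credit: $8,320 × 3,000/30,000 = $832.
Total: $5,032 + $832 = $5,864.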